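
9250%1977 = 1342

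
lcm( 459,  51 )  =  459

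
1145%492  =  161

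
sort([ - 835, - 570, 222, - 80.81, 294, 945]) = [ - 835, - 570,-80.81,  222,  294,945]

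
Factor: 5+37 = 42  =  2^1 * 3^1*7^1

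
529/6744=529/6744 = 0.08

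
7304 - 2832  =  4472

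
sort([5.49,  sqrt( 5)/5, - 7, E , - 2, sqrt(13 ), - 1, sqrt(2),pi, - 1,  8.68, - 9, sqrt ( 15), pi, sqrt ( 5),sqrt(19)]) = [ - 9, - 7, - 2, - 1, -1, sqrt ( 5)/5, sqrt(2 ), sqrt(5 ),E, pi, pi, sqrt( 13), sqrt(15 ) , sqrt(19), 5.49, 8.68 ] 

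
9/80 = 9/80= 0.11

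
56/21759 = 56/21759 = 0.00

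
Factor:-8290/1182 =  - 4145/591 = - 3^ (-1)*5^1*197^( - 1)*829^1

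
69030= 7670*9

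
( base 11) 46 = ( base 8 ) 62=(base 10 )50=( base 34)1G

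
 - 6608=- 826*8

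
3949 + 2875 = 6824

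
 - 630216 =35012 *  (-18)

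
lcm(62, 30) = 930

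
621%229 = 163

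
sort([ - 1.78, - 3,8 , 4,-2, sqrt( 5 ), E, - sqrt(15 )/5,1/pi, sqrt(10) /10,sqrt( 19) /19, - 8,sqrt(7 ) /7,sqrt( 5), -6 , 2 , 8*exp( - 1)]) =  [ - 8, - 6, -3, - 2, -1.78, - sqrt ( 15 )/5,sqrt( 19)/19, sqrt(10 )/10,  1/pi , sqrt(7 )/7, 2,sqrt ( 5 ), sqrt(5 ) , E , 8*exp(-1), 4 , 8 ] 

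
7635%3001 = 1633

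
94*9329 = 876926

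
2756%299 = 65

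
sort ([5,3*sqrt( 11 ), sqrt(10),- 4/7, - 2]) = [ - 2 , - 4/7, sqrt( 10) , 5,3*sqrt(11) ]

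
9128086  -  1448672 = 7679414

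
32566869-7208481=25358388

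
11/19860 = 11/19860 = 0.00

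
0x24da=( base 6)111402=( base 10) 9434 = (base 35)7oj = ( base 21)1085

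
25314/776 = 12657/388 = 32.62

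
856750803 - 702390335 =154360468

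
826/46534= 413/23267 = 0.02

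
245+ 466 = 711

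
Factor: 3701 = 3701^1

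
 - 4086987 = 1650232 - 5737219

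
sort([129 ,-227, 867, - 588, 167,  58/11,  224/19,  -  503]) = [ - 588, - 503,  -  227,  58/11,  224/19 , 129 , 167,867 ] 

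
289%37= 30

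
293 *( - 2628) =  - 770004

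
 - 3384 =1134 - 4518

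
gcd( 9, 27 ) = 9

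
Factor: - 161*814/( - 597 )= 131054/597  =  2^1*3^ (- 1 )*7^1*11^1*23^1 *37^1*199^ ( - 1) 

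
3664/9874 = 1832/4937  =  0.37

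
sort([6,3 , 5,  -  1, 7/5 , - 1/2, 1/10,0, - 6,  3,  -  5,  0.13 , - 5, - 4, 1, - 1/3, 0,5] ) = [ - 6, -5,- 5, -4  , - 1, - 1/2, - 1/3,0,0, 1/10,0.13,1,7/5, 3,3,5 , 5  ,  6 ] 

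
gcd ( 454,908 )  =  454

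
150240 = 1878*80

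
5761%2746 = 269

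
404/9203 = 404/9203 = 0.04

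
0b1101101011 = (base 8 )1553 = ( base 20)23f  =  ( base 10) 875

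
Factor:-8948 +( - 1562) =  - 10510 = - 2^1*5^1 * 1051^1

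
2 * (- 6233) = - 12466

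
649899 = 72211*9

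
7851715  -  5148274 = 2703441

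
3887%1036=779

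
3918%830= 598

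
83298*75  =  6247350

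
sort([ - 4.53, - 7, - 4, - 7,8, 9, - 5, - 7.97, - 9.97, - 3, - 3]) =[ - 9.97, - 7.97, - 7,- 7,  -  5, - 4.53, - 4, - 3 ,-3 , 8, 9 ] 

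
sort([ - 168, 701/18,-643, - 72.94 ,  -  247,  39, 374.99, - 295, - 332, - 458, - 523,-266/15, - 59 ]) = [ - 643, - 523, - 458, - 332, - 295,-247, -168,  -  72.94  , - 59, - 266/15, 701/18,39, 374.99]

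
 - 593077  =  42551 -635628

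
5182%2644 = 2538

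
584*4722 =2757648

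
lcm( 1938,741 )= 25194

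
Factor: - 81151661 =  - 81151661^1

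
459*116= 53244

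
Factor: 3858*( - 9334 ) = - 36010572 =- 2^2 * 3^1*13^1 * 359^1*643^1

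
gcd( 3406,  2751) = 131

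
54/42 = 9/7 = 1.29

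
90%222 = 90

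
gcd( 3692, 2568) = 4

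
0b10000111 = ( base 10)135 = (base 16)87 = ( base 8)207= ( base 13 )a5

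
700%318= 64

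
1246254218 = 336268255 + 909985963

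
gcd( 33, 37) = 1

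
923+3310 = 4233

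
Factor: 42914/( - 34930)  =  -43/35 = - 5^(-1)*7^( - 1) * 43^1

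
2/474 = 1/237 = 0.00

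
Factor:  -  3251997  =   - 3^2*7^1*41^1*1259^1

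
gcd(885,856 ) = 1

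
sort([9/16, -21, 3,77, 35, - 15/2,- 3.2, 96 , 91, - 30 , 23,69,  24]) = [-30, - 21, - 15/2, - 3.2,9/16,3,23,24,35 , 69,77, 91 , 96]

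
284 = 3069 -2785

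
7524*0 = 0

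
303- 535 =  - 232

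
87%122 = 87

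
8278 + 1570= 9848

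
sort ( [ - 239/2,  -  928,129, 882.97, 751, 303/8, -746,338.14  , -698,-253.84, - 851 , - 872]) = [ - 928, -872, - 851, - 746,  -  698, - 253.84,  -  239/2,303/8,129,338.14,751,882.97]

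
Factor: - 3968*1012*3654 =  - 14673060864 = - 2^10*3^2*7^1*11^1*23^1*29^1 *31^1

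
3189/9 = 1063/3 = 354.33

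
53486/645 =53486/645= 82.92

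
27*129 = 3483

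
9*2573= 23157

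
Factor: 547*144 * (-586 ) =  - 2^5*3^2*293^1*547^1 = -  46158048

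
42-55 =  - 13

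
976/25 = 39 + 1/25 = 39.04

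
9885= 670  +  9215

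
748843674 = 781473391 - 32629717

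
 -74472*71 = - 5287512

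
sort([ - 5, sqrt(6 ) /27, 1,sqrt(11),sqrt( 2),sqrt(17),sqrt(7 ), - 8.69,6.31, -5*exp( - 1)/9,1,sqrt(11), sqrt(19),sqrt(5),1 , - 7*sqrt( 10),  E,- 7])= [ - 7*sqrt(10 ), - 8.69, - 7,  -  5, - 5*exp(- 1) /9,sqrt(6)/27,1, 1, 1,sqrt(2 ),  sqrt(5), sqrt(7),E,sqrt(11), sqrt( 11),  sqrt ( 17 ),sqrt(19),6.31]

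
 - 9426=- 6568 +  - 2858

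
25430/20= 2543/2 =1271.50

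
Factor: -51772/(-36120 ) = 43/30 = 2^( - 1 )*3^(- 1) * 5^( - 1)*43^1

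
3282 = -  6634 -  - 9916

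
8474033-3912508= 4561525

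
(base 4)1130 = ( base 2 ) 1011100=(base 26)3e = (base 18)52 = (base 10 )92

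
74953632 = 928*80769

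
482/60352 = 241/30176 = 0.01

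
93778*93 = 8721354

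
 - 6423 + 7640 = 1217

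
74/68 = 1 + 3/34 = 1.09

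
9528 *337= 3210936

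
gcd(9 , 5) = 1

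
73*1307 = 95411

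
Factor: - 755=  - 5^1*151^1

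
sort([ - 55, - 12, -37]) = [ - 55, -37 ,  -  12 ]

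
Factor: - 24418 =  - 2^1*29^1*421^1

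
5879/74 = 5879/74 = 79.45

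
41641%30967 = 10674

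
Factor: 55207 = 55207^1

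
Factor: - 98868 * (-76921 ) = 2^2*3^1*7^1*11^1 * 13^1*61^1*97^1*107^1 =7605025428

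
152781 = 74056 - -78725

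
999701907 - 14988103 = 984713804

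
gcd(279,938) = 1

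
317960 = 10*31796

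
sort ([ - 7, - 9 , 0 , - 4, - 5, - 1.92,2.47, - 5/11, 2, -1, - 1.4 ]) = [ - 9 ,-7, - 5, - 4, - 1.92,-1.4, - 1, - 5/11,0,2,2.47 ]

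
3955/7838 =3955/7838 = 0.50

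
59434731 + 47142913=106577644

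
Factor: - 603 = -3^2 * 67^1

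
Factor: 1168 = 2^4*73^1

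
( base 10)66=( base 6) 150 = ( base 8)102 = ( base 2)1000010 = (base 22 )30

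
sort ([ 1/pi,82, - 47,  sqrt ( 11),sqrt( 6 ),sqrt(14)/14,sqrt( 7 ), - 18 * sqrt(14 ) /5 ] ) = [ - 47, -18*sqrt( 14)/5,sqrt( 14)/14,1/pi, sqrt(6),sqrt( 7),sqrt(11),82] 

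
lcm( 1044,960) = 83520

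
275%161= 114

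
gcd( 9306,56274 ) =6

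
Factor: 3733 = 3733^1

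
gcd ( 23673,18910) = 1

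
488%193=102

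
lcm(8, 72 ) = 72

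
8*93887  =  751096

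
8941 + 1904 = 10845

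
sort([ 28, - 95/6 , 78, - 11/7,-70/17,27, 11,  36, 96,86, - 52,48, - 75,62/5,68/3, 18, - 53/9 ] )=[ - 75, - 52, - 95/6, - 53/9,  -  70/17, - 11/7,  11, 62/5, 18, 68/3,27, 28,36, 48,78, 86,96 ] 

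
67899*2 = 135798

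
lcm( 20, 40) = 40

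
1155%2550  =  1155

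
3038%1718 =1320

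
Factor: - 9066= - 2^1* 3^1*1511^1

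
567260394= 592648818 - 25388424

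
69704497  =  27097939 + 42606558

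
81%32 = 17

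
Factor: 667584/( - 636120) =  - 2^3*3^( - 1)*5^( - 1 )*31^( - 1 )*61^1 = -488/465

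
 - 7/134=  - 1 + 127/134=- 0.05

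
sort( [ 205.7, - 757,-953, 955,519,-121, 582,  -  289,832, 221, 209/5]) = [-953, - 757, - 289, - 121, 209/5, 205.7,221,519, 582,832, 955]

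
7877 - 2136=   5741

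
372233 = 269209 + 103024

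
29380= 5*5876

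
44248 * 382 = 16902736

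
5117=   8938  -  3821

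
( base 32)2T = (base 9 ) 113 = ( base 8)135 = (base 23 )41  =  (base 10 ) 93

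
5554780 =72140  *77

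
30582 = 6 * 5097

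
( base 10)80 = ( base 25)35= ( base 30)2K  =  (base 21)3H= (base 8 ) 120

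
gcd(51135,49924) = 7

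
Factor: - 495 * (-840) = 415800 = 2^3 * 3^3*5^2*7^1*11^1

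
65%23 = 19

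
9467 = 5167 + 4300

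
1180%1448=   1180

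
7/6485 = 7/6485 = 0.00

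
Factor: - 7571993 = - 11^1 *13^1*52951^1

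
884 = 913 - 29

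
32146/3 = 32146/3 = 10715.33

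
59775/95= 11955/19 = 629.21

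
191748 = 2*95874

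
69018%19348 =10974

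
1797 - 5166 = - 3369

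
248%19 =1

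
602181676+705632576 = 1307814252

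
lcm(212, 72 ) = 3816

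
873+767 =1640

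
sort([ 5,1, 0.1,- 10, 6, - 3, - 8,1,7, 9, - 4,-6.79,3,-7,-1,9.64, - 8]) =[-10, -8,-8, - 7, - 6.79,-4, - 3,-1, 0.1,1, 1,3, 5, 6,7,9,9.64] 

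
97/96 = 97/96 = 1.01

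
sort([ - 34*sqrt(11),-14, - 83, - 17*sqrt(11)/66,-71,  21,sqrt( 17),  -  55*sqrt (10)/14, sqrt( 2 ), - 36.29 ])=[ - 34*sqrt( 11 ), - 83, - 71, - 36.29, - 14, - 55*sqrt( 10)/14, - 17*sqrt( 11)/66, sqrt( 2), sqrt( 17 ),21 ] 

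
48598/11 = 4418 = 4418.00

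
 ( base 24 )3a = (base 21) 3J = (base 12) 6A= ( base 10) 82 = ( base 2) 1010010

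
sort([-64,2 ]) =[ - 64,2] 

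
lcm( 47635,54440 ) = 381080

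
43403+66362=109765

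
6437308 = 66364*97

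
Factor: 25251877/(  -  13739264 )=-2^( - 8)*11^(  -  1)*17^ ( - 1)*41^( - 1 ) * 3607411^1 = - 3607411/1962752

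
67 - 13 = 54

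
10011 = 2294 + 7717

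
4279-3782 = 497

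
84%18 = 12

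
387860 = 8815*44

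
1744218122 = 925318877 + 818899245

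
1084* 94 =101896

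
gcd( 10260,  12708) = 36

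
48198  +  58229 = 106427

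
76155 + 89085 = 165240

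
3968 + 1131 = 5099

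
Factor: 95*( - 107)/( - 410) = 2033/82=2^( - 1 )*19^1*41^( - 1) * 107^1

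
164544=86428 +78116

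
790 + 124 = 914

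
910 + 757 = 1667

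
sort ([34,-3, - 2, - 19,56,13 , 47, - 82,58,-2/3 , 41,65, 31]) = [ - 82, - 19, - 3, - 2, - 2/3, 13, 31,34,41,47,  56,58,65 ]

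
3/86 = 3/86= 0.03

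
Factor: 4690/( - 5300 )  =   - 2^ ( - 1)*5^( - 1 ) *7^1 * 53^( - 1) * 67^1 = - 469/530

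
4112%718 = 522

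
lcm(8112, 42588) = 170352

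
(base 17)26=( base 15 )2a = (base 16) 28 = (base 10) 40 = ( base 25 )1F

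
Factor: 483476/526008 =557/606 = 2^( - 1 )*3^ (  -  1)*101^(-1 )*557^1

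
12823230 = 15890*807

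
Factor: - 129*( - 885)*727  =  3^2 * 5^1*43^1*59^1*727^1=82997955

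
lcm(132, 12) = 132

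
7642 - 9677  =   - 2035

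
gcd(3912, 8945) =1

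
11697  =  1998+9699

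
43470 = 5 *8694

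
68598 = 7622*9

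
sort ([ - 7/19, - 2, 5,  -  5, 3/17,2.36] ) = [ - 5, - 2,-7/19, 3/17,2.36,5]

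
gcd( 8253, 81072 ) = 9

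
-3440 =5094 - 8534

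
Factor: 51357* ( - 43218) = - 2219546826 = -2^1 * 3^3*7^4 * 17^1*19^1*53^1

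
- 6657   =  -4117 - 2540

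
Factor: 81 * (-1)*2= -2^1*3^4 =- 162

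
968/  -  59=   -  968/59 = - 16.41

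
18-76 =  - 58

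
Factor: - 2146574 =- 2^1*1033^1*1039^1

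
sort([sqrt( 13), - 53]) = [-53, sqrt( 13)] 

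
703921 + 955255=1659176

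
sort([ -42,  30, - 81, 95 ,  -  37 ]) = [- 81,- 42, - 37,30, 95] 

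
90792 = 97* 936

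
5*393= 1965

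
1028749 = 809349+219400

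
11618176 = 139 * 83584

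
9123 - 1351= 7772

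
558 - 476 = 82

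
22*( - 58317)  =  -1282974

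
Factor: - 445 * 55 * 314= - 7685150  =  - 2^1*5^2*11^1*89^1*157^1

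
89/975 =89/975= 0.09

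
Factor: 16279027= 2969^1*5483^1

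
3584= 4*896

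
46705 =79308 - 32603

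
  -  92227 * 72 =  - 6640344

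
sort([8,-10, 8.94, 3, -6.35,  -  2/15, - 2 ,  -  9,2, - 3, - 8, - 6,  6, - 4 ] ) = [  -  10, - 9  ,-8,- 6.35,-6, - 4, - 3, - 2, - 2/15,2,  3,6, 8, 8.94] 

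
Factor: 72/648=1/9 = 3^( - 2) 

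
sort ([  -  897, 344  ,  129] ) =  [ - 897, 129,344]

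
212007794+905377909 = 1117385703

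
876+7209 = 8085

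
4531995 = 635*7137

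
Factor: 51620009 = 7^1*7374287^1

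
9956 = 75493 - 65537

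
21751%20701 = 1050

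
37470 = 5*7494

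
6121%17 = 1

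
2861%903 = 152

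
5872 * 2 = 11744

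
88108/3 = 29369 + 1/3 = 29369.33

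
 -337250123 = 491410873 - 828660996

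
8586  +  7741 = 16327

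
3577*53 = 189581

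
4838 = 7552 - 2714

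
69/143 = 69/143  =  0.48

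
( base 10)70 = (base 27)2g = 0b1000110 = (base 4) 1012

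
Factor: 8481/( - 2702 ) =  -2^( - 1)*3^1*7^( - 1 )*11^1*193^( - 1)*257^1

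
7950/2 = 3975 = 3975.00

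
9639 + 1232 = 10871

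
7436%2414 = 194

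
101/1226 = 101/1226 = 0.08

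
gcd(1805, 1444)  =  361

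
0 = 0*70332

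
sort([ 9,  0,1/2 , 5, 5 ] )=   [ 0, 1/2,5, 5,9]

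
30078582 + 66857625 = 96936207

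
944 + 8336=9280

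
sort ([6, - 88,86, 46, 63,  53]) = [ - 88, 6 , 46, 53 , 63, 86 ]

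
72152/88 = 819 + 10/11 = 819.91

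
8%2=0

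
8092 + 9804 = 17896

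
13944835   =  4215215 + 9729620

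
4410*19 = 83790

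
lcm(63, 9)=63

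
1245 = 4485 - 3240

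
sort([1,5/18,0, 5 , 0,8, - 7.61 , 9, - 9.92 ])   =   [  -  9.92, - 7.61 , 0,0, 5/18, 1,5, 8, 9]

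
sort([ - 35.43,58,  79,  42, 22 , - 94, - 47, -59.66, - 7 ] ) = [  -  94, - 59.66,-47, - 35.43,  -  7,22,42, 58, 79]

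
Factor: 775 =5^2*31^1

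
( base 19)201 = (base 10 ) 723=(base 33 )lu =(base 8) 1323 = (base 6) 3203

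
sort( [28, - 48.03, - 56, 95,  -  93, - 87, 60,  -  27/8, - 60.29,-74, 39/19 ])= [ - 93, - 87,-74, - 60.29, - 56,  -  48.03, -27/8, 39/19, 28 , 60, 95]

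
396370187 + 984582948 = 1380953135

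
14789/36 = 410 + 29/36 = 410.81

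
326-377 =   -  51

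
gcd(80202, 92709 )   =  3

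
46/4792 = 23/2396 = 0.01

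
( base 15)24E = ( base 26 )K4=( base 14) 296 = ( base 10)524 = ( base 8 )1014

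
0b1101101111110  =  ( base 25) b6d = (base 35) 5Q3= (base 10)7038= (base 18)13D0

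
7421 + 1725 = 9146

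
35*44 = 1540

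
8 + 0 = 8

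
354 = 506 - 152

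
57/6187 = 57/6187 = 0.01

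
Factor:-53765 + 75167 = 2^1*3^2*29^1 * 41^1 = 21402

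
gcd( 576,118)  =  2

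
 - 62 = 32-94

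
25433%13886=11547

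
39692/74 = 19846/37 = 536.38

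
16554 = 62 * 267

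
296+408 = 704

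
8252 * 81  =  668412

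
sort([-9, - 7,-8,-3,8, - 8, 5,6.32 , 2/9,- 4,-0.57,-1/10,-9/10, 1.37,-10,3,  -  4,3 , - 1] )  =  [ - 10, - 9 , - 8, - 8, - 7, - 4, - 4,-3,-1, - 9/10, - 0.57,  -  1/10, 2/9, 1.37,3 , 3 , 5, 6.32,8] 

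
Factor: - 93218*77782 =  - 7250682476= - 2^2*127^1*367^1 * 38891^1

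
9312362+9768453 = 19080815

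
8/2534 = 4/1267 =0.00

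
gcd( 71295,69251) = 7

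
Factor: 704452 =2^2*7^1*139^1*181^1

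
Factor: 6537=3^1*2179^1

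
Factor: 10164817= 13^1*53^1*14753^1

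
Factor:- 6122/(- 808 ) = 2^( - 2)*101^(-1)*3061^1  =  3061/404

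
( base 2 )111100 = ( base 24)2c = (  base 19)33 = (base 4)330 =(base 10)60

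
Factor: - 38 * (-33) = 2^1*3^1 * 11^1 * 19^1 = 1254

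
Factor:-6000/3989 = -2^4*3^1*5^3*3989^(  -  1 )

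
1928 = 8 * 241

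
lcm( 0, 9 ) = 0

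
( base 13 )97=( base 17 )75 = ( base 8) 174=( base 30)44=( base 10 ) 124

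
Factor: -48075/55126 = -2^(- 1 )*3^1*5^2*43^ (  -  1 ) = -  75/86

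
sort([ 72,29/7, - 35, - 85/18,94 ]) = [ - 35, - 85/18,29/7, 72, 94 ] 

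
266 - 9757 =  - 9491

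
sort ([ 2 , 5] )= [ 2, 5] 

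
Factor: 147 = 3^1*7^2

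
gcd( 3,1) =1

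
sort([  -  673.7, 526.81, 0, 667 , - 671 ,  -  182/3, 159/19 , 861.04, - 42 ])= [-673.7 , - 671, - 182/3 , - 42,0 , 159/19,  526.81, 667,  861.04]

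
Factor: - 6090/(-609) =10 = 2^1*5^1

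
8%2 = 0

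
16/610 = 8/305 = 0.03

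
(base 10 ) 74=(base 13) 59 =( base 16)4A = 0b1001010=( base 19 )3h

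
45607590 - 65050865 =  - 19443275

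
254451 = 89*2859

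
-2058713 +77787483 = 75728770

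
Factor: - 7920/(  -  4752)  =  3^( - 1)*5^1 = 5/3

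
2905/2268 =1 + 91/324  =  1.28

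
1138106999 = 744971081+393135918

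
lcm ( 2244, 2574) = 87516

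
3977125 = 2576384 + 1400741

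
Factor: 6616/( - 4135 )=  -  2^3 * 5^ ( - 1) = - 8/5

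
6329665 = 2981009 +3348656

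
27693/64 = 432 + 45/64 = 432.70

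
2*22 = 44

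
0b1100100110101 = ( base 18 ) 11G9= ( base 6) 45513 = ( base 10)6453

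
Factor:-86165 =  - 5^1*19^1*907^1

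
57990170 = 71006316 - 13016146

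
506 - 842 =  - 336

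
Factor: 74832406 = 2^1*11^1*1453^1*2341^1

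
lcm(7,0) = 0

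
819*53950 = 44185050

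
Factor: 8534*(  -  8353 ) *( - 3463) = 246858230426 = 2^1* 17^1*251^1 * 3463^1 * 8353^1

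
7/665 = 1/95 =0.01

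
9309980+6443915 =15753895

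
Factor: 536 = 2^3*67^1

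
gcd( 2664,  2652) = 12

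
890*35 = 31150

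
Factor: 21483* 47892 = 1028863836= 2^2*3^3*7^1*11^1 * 13^1*31^1*307^1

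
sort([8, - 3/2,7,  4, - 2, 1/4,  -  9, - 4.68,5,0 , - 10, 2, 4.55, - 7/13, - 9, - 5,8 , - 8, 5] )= [ - 10,-9, - 9 ,-8, - 5, - 4.68, - 2, - 3/2, - 7/13,0,1/4,2,4,  4.55 , 5,5 , 7, 8,8]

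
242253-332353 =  - 90100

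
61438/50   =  1228 + 19/25 = 1228.76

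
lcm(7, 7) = 7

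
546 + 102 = 648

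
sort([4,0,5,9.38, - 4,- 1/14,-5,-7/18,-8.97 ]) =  [ -8.97, - 5,-4, - 7/18 ,  -  1/14,  0,4,5, 9.38] 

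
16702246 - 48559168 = - 31856922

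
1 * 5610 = 5610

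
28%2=0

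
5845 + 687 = 6532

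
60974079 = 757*80547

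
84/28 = 3 = 3.00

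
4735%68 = 43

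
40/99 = 40/99= 0.40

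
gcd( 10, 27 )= 1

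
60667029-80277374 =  - 19610345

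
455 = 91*5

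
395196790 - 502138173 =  - 106941383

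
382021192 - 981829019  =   - 599807827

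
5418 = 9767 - 4349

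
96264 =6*16044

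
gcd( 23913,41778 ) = 9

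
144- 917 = -773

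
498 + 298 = 796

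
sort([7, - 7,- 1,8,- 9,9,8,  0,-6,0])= [-9,-7, - 6,  -  1,0, 0,7, 8, 8  ,  9]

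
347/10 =34 + 7/10 = 34.70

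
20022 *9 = 180198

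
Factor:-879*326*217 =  - 62182218=-2^1*3^1*7^1*31^1*163^1*293^1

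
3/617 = 3/617 = 0.00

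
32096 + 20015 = 52111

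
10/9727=10/9727= 0.00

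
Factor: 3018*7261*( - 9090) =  - 199195514820 =-2^2*3^3*5^1*53^1*101^1*137^1*503^1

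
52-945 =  - 893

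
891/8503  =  81/773 = 0.10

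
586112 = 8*73264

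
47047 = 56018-8971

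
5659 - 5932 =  - 273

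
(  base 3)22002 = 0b11011010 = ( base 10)218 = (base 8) 332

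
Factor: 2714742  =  2^1*3^3*50273^1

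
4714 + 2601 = 7315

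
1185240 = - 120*( - 9877 ) 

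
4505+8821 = 13326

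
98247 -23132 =75115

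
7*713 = 4991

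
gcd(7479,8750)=1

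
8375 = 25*335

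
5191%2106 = 979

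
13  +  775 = 788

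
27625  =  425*65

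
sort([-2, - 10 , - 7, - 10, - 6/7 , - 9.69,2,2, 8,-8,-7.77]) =[ - 10, - 10, - 9.69 , - 8, - 7.77 , - 7, - 2, - 6/7, 2,  2,8]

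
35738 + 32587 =68325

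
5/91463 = 5/91463 = 0.00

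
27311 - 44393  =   - 17082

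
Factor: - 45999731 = -853^1 *53927^1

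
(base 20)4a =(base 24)3i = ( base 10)90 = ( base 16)5A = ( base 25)3f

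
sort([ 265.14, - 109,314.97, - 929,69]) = [ - 929, - 109,  69,265.14,  314.97]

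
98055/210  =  466 + 13/14 = 466.93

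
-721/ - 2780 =721/2780 = 0.26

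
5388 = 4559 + 829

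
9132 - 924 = 8208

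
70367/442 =70367/442 = 159.20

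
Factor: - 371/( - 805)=53/115 =5^( - 1) *23^(-1 )*53^1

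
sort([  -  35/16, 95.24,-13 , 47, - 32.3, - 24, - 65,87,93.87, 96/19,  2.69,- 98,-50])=[ - 98, - 65,-50, - 32.3,  -  24, - 13, - 35/16,2.69,  96/19, 47, 87, 93.87,95.24]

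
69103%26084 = 16935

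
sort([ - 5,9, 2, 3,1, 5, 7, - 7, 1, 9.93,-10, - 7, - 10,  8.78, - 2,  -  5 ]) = [  -  10, - 10,-7,-7, - 5,-5,-2, 1, 1,2, 3, 5, 7, 8.78,  9, 9.93]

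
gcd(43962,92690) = 2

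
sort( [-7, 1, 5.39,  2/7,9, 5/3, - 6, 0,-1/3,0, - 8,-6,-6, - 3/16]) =[-8,-7,-6, - 6,-6 , - 1/3,-3/16, 0,0, 2/7, 1,  5/3, 5.39, 9]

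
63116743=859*73477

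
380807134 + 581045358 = 961852492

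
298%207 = 91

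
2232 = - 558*( - 4) 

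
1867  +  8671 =10538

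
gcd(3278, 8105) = 1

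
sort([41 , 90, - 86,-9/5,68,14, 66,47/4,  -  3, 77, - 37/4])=[ - 86, - 37/4, - 3,  -  9/5, 47/4,14,41,66,68 , 77,  90] 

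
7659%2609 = 2441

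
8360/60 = 139 + 1/3 = 139.33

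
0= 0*2022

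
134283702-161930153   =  -27646451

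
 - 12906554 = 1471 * (-8774 )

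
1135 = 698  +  437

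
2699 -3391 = -692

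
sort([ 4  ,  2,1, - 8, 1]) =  [ - 8, 1, 1,2, 4]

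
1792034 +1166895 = 2958929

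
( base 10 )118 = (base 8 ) 166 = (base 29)42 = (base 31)3P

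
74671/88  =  74671/88 = 848.53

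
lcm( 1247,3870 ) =112230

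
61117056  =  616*99216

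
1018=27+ 991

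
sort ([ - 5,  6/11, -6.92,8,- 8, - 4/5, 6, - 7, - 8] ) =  [ - 8, - 8, - 7, - 6.92, - 5, - 4/5 , 6/11,6 , 8]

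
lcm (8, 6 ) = 24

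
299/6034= 299/6034 = 0.05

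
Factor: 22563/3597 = 69/11= 3^1* 11^(  -  1)*23^1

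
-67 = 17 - 84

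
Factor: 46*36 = 2^3*3^2*23^1 = 1656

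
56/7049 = 8/1007 = 0.01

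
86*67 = 5762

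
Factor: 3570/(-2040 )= - 2^( - 2)*7^1 = - 7/4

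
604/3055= 604/3055= 0.20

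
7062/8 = 3531/4=882.75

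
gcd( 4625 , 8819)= 1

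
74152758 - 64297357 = 9855401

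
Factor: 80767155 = 3^1*5^1*7^1*229^1*3359^1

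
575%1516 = 575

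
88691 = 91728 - 3037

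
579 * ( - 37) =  - 21423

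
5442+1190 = 6632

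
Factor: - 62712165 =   -  3^1 * 5^1 * 41^1*107^1  *953^1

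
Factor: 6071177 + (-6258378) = -187201 = -  7^1*47^1 * 569^1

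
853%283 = 4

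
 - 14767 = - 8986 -5781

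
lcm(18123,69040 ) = 1449840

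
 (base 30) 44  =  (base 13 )97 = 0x7C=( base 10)124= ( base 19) 6a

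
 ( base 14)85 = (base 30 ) 3R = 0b1110101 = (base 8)165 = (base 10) 117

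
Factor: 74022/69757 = 2^1*3^1*13^2*73^1*79^ ( - 1) * 883^( - 1 ) 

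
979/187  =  5  +  4/17 = 5.24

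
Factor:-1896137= - 379^1*5003^1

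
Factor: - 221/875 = -5^( - 3)*7^(- 1)*13^1*17^1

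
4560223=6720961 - 2160738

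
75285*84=6323940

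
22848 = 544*42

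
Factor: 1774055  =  5^1*269^1*1319^1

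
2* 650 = 1300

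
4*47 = 188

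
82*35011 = 2870902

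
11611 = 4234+7377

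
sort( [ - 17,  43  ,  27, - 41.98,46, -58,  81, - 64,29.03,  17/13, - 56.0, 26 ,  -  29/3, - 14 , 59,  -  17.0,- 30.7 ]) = [ - 64, - 58,  -  56.0,-41.98,  -  30.7,  -  17, - 17.0, - 14,-29/3, 17/13,26 , 27,29.03,43,  46, 59,  81]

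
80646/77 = 80646/77 = 1047.35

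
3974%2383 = 1591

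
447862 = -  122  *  ( - 3671)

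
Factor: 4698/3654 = 3^2*7^( -1) =9/7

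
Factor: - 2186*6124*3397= - 2^3*43^1*79^1*1093^1 * 1531^1= - 45475856408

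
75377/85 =886+67/85 = 886.79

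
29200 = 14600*2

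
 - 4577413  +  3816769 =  - 760644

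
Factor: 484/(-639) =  - 2^2*3^( - 2)*11^2 * 71^( - 1)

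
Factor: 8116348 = 2^2*2029087^1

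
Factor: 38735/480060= 61/756 = 2^(  -  2)*3^( - 3)*7^(-1)*61^1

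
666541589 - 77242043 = 589299546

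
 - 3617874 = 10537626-14155500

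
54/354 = 9/59=0.15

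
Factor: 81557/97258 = 2^(-1 )*61^1*191^1*6947^( - 1) = 11651/13894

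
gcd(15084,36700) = 4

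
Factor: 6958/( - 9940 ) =  -  7/10 = -2^(  -  1)*5^ ( -1 )*7^1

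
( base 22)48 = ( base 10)96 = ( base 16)60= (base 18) 56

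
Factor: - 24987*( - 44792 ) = 1119217704= 2^3 *3^1*11^1*509^1*8329^1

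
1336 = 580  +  756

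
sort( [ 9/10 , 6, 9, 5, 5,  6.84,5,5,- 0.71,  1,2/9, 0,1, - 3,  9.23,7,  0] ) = [ - 3,-0.71,  0,0,2/9, 9/10,1,1, 5,  5,  5,5,6, 6.84, 7,  9 , 9.23] 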